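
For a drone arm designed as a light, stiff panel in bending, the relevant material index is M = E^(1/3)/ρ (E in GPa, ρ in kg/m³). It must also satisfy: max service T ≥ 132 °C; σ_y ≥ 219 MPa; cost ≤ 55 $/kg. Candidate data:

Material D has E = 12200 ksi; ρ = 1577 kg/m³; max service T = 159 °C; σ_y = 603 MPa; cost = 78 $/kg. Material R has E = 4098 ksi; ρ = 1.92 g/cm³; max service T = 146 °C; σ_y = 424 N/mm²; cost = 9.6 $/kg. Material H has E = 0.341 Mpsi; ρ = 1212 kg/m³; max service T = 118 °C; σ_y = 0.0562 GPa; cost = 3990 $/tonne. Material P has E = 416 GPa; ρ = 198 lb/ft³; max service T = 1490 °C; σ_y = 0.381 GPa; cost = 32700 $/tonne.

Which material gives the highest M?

Screen on constraints: max service T ≥ 132 °C; σ_y ≥ 219 MPa; cost ≤ 55 $/kg. Survivors: material R, material P.
Putting every candidate on a common basis:
  material R: E = 28.25 GPa, ρ = 1920 kg/m³
  material P: E = 416.0 GPa, ρ = 3172 kg/m³
  material P: M = 2.35×10⁻³
  material R: M = 1.59×10⁻³
Material P ranks first.

material P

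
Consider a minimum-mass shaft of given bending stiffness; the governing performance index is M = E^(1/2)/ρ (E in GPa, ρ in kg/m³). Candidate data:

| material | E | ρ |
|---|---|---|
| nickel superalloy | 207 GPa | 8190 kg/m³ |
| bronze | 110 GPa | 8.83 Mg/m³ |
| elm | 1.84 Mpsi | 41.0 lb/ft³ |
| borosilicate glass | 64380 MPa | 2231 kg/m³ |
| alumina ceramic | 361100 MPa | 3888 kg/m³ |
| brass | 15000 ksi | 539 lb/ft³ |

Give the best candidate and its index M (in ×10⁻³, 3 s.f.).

Putting every candidate on a common basis:
  nickel superalloy: E = 207.0 GPa, ρ = 8190 kg/m³
  bronze: E = 110.0 GPa, ρ = 8830 kg/m³
  elm: E = 12.69 GPa, ρ = 656.8 kg/m³
  borosilicate glass: E = 64.38 GPa, ρ = 2231 kg/m³
  alumina ceramic: E = 361.1 GPa, ρ = 3888 kg/m³
  brass: E = 103.4 GPa, ρ = 8634 kg/m³
  elm: M = 5.42×10⁻³
  alumina ceramic: M = 4.89×10⁻³
  borosilicate glass: M = 3.60×10⁻³
  nickel superalloy: M = 1.76×10⁻³
  bronze: M = 1.19×10⁻³
  brass: M = 1.18×10⁻³
Elm ranks first.

elm, M = 5.42×10⁻³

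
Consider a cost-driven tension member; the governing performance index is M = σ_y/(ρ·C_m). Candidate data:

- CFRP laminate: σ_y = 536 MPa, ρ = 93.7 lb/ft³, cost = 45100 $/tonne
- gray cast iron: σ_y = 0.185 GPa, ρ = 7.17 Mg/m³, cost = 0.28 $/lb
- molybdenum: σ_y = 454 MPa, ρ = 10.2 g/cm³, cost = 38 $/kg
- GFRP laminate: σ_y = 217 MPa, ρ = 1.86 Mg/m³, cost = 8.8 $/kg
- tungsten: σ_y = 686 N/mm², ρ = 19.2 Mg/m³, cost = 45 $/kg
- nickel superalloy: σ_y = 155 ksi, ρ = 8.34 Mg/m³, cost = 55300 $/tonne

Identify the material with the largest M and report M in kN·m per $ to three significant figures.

gray cast iron, M = 41.8 kN·m per $

In SI units:
  CFRP laminate: σ_y = 536.0 MPa, ρ = 1501 kg/m³, cost = 45.10 $/kg
  gray cast iron: σ_y = 185.0 MPa, ρ = 7170 kg/m³, cost = 0.6173 $/kg
  molybdenum: σ_y = 454.0 MPa, ρ = 10200 kg/m³, cost = 38.00 $/kg
  GFRP laminate: σ_y = 217.0 MPa, ρ = 1860 kg/m³, cost = 8.800 $/kg
  tungsten: σ_y = 686.0 MPa, ρ = 19200 kg/m³, cost = 45.00 $/kg
  nickel superalloy: σ_y = 1069 MPa, ρ = 8340 kg/m³, cost = 55.30 $/kg
  gray cast iron: M = 41.8 kN·m per $
  GFRP laminate: M = 13.3 kN·m per $
  CFRP laminate: M = 7.92 kN·m per $
  nickel superalloy: M = 2.32 kN·m per $
  molybdenum: M = 1.17 kN·m per $
  tungsten: M = 0.794 kN·m per $
Gray cast iron has the largest M.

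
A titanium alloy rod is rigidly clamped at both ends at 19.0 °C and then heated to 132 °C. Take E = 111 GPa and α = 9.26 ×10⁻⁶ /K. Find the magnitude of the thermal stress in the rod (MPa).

116 MPa

ΔT = 113.0 K. Constrained thermal stress σ = E·α·ΔT = 111.0×10³ MPa × 9.26×10⁻⁶ × 113.0 = 116 MPa (compressive).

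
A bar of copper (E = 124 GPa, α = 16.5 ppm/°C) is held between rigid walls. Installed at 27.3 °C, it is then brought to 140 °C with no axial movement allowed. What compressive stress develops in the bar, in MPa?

231 MPa

ΔT = 112.7 K. Constrained thermal stress σ = E·α·ΔT = 124.0×10³ MPa × 16.5×10⁻⁶ × 112.7 = 231 MPa (compressive).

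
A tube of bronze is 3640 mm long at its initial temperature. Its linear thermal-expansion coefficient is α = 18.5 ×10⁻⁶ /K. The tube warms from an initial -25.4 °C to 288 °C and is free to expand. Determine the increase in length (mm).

ΔT = 288 − (-25.4) = 313.4 K.
ΔL = α·L₀·ΔT = 18.5×10⁻⁶ × 3640 mm × 313.4 K = 21.1 mm.

21.1 mm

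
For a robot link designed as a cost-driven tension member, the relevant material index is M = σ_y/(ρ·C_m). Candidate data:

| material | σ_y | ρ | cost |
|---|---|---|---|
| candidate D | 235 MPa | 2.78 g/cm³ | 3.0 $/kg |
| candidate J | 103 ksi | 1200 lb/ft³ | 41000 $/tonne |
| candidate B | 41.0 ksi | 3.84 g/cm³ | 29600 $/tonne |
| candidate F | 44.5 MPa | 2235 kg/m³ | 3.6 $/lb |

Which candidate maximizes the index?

candidate D

Putting every candidate on a common basis:
  candidate D: σ_y = 235.0 MPa, ρ = 2780 kg/m³, cost = 3.000 $/kg
  candidate J: σ_y = 710.2 MPa, ρ = 19220 kg/m³, cost = 41.00 $/kg
  candidate B: σ_y = 282.7 MPa, ρ = 3840 kg/m³, cost = 29.60 $/kg
  candidate F: σ_y = 44.50 MPa, ρ = 2235 kg/m³, cost = 7.937 $/kg
  candidate D: M = 28.2 kN·m per $
  candidate F: M = 2.51 kN·m per $
  candidate B: M = 2.49 kN·m per $
  candidate J: M = 0.901 kN·m per $
Candidate D ranks first.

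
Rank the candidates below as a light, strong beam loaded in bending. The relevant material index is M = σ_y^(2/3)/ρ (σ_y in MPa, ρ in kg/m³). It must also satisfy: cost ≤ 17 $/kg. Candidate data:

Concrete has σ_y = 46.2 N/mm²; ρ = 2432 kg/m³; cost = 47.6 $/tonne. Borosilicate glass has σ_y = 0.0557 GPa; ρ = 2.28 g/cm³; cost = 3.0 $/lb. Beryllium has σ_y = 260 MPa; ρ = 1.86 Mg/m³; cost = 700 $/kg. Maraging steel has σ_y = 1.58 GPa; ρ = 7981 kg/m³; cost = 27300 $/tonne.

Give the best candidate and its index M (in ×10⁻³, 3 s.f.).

borosilicate glass, M = 6.40×10⁻³

Screen on constraints: cost ≤ 17 $/kg. Survivors: concrete, borosilicate glass.
Normalizing units and computing the index:
  concrete: σ_y = 46.20 MPa, ρ = 2432 kg/m³
  borosilicate glass: σ_y = 55.70 MPa, ρ = 2280 kg/m³
  borosilicate glass: M = 6.40×10⁻³
  concrete: M = 5.29×10⁻³
Highest index: borosilicate glass.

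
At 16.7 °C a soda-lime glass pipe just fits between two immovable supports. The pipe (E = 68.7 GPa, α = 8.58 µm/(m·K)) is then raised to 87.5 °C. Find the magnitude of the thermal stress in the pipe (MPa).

41.7 MPa

ΔT = 70.80 K. Constrained thermal stress σ = E·α·ΔT = 68.70×10³ MPa × 8.58×10⁻⁶ × 70.80 = 41.7 MPa (compressive).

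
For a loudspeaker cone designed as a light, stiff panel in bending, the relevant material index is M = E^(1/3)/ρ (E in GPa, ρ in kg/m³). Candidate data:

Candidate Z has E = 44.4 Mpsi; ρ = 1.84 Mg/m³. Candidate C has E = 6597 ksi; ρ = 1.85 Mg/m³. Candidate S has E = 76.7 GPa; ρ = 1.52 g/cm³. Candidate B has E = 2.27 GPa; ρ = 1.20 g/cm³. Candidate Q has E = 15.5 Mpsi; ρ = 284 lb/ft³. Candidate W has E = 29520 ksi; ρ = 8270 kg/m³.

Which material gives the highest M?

After converting to SI:
  candidate Z: E = 306.1 GPa, ρ = 1840 kg/m³
  candidate C: E = 45.48 GPa, ρ = 1850 kg/m³
  candidate S: E = 76.70 GPa, ρ = 1520 kg/m³
  candidate B: E = 2.270 GPa, ρ = 1200 kg/m³
  candidate Q: E = 106.9 GPa, ρ = 4549 kg/m³
  candidate W: E = 203.5 GPa, ρ = 8270 kg/m³
  candidate Z: M = 3.66×10⁻³
  candidate S: M = 2.80×10⁻³
  candidate C: M = 1.93×10⁻³
  candidate B: M = 1.10×10⁻³
  candidate Q: M = 1.04×10⁻³
  candidate W: M = 0.711×10⁻³
Highest index: candidate Z.

candidate Z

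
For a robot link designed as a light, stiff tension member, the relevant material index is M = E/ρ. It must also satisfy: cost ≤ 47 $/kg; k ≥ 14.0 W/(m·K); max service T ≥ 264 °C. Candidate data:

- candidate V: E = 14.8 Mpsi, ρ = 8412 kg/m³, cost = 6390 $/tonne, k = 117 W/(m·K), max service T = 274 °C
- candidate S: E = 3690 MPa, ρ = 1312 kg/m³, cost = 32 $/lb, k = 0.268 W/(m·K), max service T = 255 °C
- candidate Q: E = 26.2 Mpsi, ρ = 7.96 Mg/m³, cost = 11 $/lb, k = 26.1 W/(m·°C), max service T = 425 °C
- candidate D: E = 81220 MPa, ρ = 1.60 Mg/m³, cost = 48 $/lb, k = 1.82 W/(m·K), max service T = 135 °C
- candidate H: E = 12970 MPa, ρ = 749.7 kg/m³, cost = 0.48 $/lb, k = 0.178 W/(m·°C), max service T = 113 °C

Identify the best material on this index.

candidate Q

Screen on constraints: cost ≤ 47 $/kg; k ≥ 14.0 W/(m·K); max service T ≥ 264 °C. Survivors: candidate V, candidate Q.
After converting to SI:
  candidate V: E = 102.0 GPa, ρ = 8412 kg/m³
  candidate Q: E = 180.6 GPa, ρ = 7960 kg/m³
  candidate Q: M = 22.7 MN·m/kg
  candidate V: M = 12.1 MN·m/kg
The maximum is for candidate Q.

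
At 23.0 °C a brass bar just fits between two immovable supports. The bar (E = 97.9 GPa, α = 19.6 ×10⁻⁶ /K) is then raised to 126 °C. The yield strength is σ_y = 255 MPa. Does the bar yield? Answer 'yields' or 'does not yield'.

ΔT = 103.0 K. Constrained thermal stress σ = E·α·ΔT = 97.90×10³ MPa × 19.6×10⁻⁶ × 103.0 = 198 MPa (compressive).
Compare to σ_y = 255 MPa: σ < σ_y, so it does not yield.

does not yield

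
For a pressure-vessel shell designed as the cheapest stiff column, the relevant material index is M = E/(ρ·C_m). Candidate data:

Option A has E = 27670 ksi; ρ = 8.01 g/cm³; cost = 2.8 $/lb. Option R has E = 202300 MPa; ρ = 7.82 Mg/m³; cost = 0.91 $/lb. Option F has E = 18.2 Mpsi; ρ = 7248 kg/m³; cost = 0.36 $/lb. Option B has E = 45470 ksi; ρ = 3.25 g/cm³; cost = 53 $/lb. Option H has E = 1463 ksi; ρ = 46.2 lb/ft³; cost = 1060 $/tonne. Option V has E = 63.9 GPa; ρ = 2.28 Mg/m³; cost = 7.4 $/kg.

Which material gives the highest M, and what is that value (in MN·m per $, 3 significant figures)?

option F, M = 21.8 MN·m per $

After converting to SI:
  option A: E = 190.8 GPa, ρ = 8010 kg/m³, cost = 6.173 $/kg
  option R: E = 202.3 GPa, ρ = 7820 kg/m³, cost = 2.006 $/kg
  option F: E = 125.5 GPa, ρ = 7248 kg/m³, cost = 0.7937 $/kg
  option B: E = 313.5 GPa, ρ = 3250 kg/m³, cost = 116.8 $/kg
  option H: E = 10.09 GPa, ρ = 740.1 kg/m³, cost = 1.060 $/kg
  option V: E = 63.90 GPa, ρ = 2280 kg/m³, cost = 7.400 $/kg
  option F: M = 21.8 MN·m per $
  option R: M = 12.9 MN·m per $
  option H: M = 12.9 MN·m per $
  option A: M = 3.86 MN·m per $
  option V: M = 3.79 MN·m per $
  option B: M = 0.826 MN·m per $
Option F ranks first.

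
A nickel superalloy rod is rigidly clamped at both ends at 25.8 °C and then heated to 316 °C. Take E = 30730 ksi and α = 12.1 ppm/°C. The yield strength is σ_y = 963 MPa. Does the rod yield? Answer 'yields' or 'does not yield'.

E = 30730 ksi = 211.9 GPa.
ΔT = 290.2 K. Constrained thermal stress σ = E·α·ΔT = 211.9×10³ MPa × 12.1×10⁻⁶ × 290.2 = 744 MPa (compressive).
Compare to σ_y = 963 MPa: σ < σ_y, so it does not yield.

does not yield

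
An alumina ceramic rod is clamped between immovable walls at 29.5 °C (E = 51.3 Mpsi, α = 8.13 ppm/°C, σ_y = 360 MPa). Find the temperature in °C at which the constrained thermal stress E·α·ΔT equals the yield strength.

E = 51.3 Mpsi = 353.7 GPa.
E·α·ΔT = 360.0 MPa ⇒ ΔT = 360.0 / (353.7×10³ × 8.13×10⁻⁶) = 125.2 K.
T = 29.5 + 125.2 = 154.7 °C.

155 °C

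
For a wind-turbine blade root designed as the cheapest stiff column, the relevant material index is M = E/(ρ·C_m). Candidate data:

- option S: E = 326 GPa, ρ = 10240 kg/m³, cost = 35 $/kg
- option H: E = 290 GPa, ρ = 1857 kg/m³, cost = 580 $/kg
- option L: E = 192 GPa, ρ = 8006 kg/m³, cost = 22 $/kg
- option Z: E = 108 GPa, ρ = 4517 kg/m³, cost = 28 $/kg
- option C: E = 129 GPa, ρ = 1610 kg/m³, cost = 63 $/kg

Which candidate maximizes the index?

option C

Evaluate M for each candidate:
  option C: M = 1.27 MN·m per $
  option L: M = 1.09 MN·m per $
  option S: M = 0.910 MN·m per $
  option Z: M = 0.854 MN·m per $
  option H: M = 0.269 MN·m per $
Option C ranks first.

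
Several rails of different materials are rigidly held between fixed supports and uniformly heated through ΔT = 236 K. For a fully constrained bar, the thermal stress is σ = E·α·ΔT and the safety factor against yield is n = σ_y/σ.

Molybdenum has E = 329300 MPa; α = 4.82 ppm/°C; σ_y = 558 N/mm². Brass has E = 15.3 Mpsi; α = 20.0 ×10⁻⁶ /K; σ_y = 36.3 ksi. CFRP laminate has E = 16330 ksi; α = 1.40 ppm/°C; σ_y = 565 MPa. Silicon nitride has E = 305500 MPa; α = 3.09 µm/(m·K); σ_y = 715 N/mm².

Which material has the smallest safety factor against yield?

Converting E to GPa, α to ×10⁻⁶/K, σ_y to MPa, then σ and n for each:
  molybdenum: E = 329.3, α = 4.82, σ_y = 558.0 → σ = 375 MPa, n = 1.49
  brass: E = 105.5, α = 20.0, σ_y = 250.3 → σ = 498 MPa, n = 0.503
  CFRP laminate: E = 112.6, α = 1.40, σ_y = 565.0 → σ = 37.2 MPa, n = 15.2
  silicon nitride: E = 305.5, α = 3.09, σ_y = 715.0 → σ = 223 MPa, n = 3.21
The minimum is brass at n = 0.503.

brass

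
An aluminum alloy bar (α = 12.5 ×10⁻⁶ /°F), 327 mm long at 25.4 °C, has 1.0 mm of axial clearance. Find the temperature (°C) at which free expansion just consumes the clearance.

α = 12.5×10⁻⁶/°F × 9/5 = 22.5×10⁻⁶/K.
α·L₀·ΔT = 1.0 mm ⇒ ΔT = 1.0 / (22.5×10⁻⁶ × 327.0) = 135.9 K.
T = 25.4 + 135.9 = 161.3 °C.

161 °C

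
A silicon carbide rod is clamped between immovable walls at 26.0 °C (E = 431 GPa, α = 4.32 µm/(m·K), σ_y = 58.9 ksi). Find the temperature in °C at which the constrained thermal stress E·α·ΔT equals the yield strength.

σ_y = 58.9 ksi = 406.1 MPa.
E·α·ΔT = 406.1 MPa ⇒ ΔT = 406.1 / (431.0×10³ × 4.32×10⁻⁶) = 218.1 K.
T = 26.0 + 218.1 = 244.1 °C.

244 °C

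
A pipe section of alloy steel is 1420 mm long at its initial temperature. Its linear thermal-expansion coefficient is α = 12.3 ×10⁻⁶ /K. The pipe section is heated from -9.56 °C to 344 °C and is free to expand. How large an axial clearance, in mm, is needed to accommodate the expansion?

ΔT = 344 − (-9.56) = 353.6 K.
ΔL = α·L₀·ΔT = 12.3×10⁻⁶ × 1420 mm × 353.6 K = 6.18 mm.

6.18 mm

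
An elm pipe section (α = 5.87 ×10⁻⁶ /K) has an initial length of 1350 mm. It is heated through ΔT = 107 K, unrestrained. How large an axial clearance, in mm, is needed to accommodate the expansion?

ΔL = α·L₀·ΔT = 5.87×10⁻⁶ × 1350 mm × 107.0 K = 0.848 mm.

0.848 mm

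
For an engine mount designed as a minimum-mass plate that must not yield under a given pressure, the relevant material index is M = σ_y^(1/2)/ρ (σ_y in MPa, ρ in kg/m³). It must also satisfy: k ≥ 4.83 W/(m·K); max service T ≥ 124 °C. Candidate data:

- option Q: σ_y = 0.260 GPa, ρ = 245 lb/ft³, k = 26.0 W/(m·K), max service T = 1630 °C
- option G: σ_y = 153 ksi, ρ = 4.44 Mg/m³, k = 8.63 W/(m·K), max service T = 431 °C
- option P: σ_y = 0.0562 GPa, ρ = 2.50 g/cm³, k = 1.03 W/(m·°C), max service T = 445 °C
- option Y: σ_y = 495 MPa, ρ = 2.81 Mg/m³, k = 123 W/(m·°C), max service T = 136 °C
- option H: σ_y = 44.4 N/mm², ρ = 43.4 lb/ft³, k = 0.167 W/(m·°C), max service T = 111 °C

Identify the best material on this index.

Screen on constraints: k ≥ 4.83 W/(m·K); max service T ≥ 124 °C. Survivors: option Q, option G, option Y.
Putting every candidate on a common basis:
  option Q: σ_y = 260.0 MPa, ρ = 3925 kg/m³
  option G: σ_y = 1055 MPa, ρ = 4440 kg/m³
  option Y: σ_y = 495.0 MPa, ρ = 2810 kg/m³
  option Y: M = 7.92×10⁻³
  option G: M = 7.32×10⁻³
  option Q: M = 4.11×10⁻³
The maximum is for option Y.

option Y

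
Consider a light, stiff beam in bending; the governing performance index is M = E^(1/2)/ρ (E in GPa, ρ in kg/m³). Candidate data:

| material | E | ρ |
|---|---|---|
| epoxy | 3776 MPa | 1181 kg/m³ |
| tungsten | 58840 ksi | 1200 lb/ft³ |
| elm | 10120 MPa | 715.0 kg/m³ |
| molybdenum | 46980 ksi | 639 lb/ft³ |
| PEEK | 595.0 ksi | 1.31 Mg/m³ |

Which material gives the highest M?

After converting to SI:
  epoxy: E = 3.776 GPa, ρ = 1181 kg/m³
  tungsten: E = 405.7 GPa, ρ = 19220 kg/m³
  elm: E = 10.12 GPa, ρ = 715.0 kg/m³
  molybdenum: E = 323.9 GPa, ρ = 10240 kg/m³
  PEEK: E = 4.102 GPa, ρ = 1310 kg/m³
  elm: M = 4.45×10⁻³
  molybdenum: M = 1.76×10⁻³
  epoxy: M = 1.65×10⁻³
  PEEK: M = 1.55×10⁻³
  tungsten: M = 1.05×10⁻³
Highest index: elm.

elm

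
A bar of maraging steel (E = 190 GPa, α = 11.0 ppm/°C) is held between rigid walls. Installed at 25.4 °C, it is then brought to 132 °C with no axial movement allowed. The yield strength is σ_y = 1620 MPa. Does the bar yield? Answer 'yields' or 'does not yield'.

does not yield

ΔT = 106.6 K. Constrained thermal stress σ = E·α·ΔT = 190.0×10³ MPa × 11.0×10⁻⁶ × 106.6 = 223 MPa (compressive).
Compare to σ_y = 1620 MPa: σ < σ_y, so it does not yield.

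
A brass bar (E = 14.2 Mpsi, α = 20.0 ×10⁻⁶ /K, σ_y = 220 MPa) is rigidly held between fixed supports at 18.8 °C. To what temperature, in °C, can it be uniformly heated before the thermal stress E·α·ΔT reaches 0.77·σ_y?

E = 14.2 Mpsi = 97.91 GPa.
E·α·ΔT = 169.4 MPa ⇒ ΔT = 169.4 / (97.91×10³ × 20.0×10⁻⁶) = 86.51 K.
T = 18.8 + 86.51 = 105.3 °C.

105 °C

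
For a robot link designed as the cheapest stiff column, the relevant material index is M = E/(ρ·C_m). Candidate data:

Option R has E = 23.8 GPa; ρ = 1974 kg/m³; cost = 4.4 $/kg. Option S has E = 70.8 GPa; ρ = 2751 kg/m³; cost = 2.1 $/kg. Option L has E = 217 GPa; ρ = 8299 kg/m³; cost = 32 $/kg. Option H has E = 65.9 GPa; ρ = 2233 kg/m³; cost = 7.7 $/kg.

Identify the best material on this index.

Computing M directly (units already consistent):
  option S: M = 12.3 MN·m per $
  option H: M = 3.83 MN·m per $
  option R: M = 2.74 MN·m per $
  option L: M = 0.817 MN·m per $
Highest index: option S.

option S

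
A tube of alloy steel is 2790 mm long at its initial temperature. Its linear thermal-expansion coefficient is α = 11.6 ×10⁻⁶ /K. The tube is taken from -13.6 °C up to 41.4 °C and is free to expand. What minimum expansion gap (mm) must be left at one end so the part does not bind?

1.78 mm

ΔT = 41.4 − (-13.6) = 55.00 K.
ΔL = α·L₀·ΔT = 11.6×10⁻⁶ × 2790 mm × 55.00 K = 1.78 mm.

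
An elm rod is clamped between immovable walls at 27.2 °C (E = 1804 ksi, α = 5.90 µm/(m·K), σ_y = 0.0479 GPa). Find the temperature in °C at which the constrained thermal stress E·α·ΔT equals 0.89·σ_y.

608 °C

E = 1804 ksi = 12.44 GPa.
σ_y = 0.0479 GPa = 47.90 MPa.
E·α·ΔT = 42.63 MPa ⇒ ΔT = 42.63 / (12.44×10³ × 5.90×10⁻⁶) = 580.9 K.
T = 27.2 + 580.9 = 608.1 °C.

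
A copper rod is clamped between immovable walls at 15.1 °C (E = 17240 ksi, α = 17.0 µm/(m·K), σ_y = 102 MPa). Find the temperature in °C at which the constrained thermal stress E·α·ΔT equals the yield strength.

65.6 °C

E = 17240 ksi = 118.9 GPa.
E·α·ΔT = 102.0 MPa ⇒ ΔT = 102.0 / (118.9×10³ × 17.0×10⁻⁶) = 50.48 K.
T = 15.1 + 50.48 = 65.58 °C.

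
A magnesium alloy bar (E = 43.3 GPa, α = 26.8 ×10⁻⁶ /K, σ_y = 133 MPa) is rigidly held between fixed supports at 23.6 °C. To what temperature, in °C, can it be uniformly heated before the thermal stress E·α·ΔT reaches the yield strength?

E·α·ΔT = 133.0 MPa ⇒ ΔT = 133.0 / (43.30×10³ × 26.8×10⁻⁶) = 114.6 K.
T = 23.6 + 114.6 = 138.2 °C.

138 °C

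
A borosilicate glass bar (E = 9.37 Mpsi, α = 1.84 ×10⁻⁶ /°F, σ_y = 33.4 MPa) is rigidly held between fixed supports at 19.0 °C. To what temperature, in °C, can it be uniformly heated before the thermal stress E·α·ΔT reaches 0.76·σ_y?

138 °C

E = 9.37 Mpsi = 64.60 GPa.
α = 1.84×10⁻⁶/°F × 9/5 = 3.31×10⁻⁶/K.
E·α·ΔT = 25.38 MPa ⇒ ΔT = 25.38 / (64.60×10³ × 3.31×10⁻⁶) = 118.6 K.
T = 19.0 + 118.6 = 137.6 °C.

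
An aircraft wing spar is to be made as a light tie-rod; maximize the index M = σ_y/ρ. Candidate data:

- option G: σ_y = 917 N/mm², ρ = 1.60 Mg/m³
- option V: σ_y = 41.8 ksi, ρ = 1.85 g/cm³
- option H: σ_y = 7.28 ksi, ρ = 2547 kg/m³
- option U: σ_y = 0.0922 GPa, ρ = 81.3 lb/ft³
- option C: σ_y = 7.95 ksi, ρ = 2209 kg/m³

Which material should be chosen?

After converting to SI:
  option G: σ_y = 917.0 MPa, ρ = 1600 kg/m³
  option V: σ_y = 288.2 MPa, ρ = 1850 kg/m³
  option H: σ_y = 50.19 MPa, ρ = 2547 kg/m³
  option U: σ_y = 92.20 MPa, ρ = 1302 kg/m³
  option C: σ_y = 54.81 MPa, ρ = 2209 kg/m³
  option G: M = 573 kN·m/kg
  option V: M = 156 kN·m/kg
  option U: M = 70.8 kN·m/kg
  option C: M = 24.8 kN·m/kg
  option H: M = 19.7 kN·m/kg
Highest index: option G.

option G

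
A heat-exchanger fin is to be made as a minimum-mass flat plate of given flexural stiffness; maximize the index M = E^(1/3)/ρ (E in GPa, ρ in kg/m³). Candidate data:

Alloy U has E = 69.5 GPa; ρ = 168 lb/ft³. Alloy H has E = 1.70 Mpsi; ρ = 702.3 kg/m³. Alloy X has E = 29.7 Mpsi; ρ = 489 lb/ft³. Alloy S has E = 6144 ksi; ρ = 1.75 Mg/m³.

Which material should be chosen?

Convert each candidate to consistent units, then evaluate M:
  alloy U: E = 69.50 GPa, ρ = 2691 kg/m³
  alloy H: E = 11.72 GPa, ρ = 702.3 kg/m³
  alloy X: E = 204.8 GPa, ρ = 7833 kg/m³
  alloy S: E = 42.36 GPa, ρ = 1750 kg/m³
  alloy H: M = 3.23×10⁻³
  alloy S: M = 1.99×10⁻³
  alloy U: M = 1.53×10⁻³
  alloy X: M = 0.752×10⁻³
Alloy H has the largest M.

alloy H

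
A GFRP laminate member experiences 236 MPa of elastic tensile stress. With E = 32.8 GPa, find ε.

7.20×10⁻³

ε = σ/E = 236 / 32800 = 7.20×10⁻³.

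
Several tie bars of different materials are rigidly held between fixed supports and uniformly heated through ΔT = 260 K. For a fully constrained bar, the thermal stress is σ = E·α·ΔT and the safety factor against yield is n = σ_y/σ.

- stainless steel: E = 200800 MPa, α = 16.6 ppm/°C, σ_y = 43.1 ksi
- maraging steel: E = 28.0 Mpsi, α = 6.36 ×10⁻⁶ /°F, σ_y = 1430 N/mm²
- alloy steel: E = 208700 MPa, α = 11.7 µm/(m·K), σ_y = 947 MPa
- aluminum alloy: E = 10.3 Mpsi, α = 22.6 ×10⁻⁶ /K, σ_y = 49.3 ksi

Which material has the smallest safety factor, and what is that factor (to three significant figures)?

stainless steel, n = 0.343

Per material, after unit conversion:
  stainless steel: E = 200.8, α = 16.6, σ_y = 297.2 → σ = 867 MPa, n = 0.343
  maraging steel: E = 193.1, α = 11.4, σ_y = 1430 → σ = 575 MPa, n = 2.49
  alloy steel: E = 208.7, α = 11.7, σ_y = 947.0 → σ = 635 MPa, n = 1.49
  aluminum alloy: E = 71.02, α = 22.6, σ_y = 339.9 → σ = 417 MPa, n = 0.815
Stainless steel has the lowest safety factor, n = 0.343.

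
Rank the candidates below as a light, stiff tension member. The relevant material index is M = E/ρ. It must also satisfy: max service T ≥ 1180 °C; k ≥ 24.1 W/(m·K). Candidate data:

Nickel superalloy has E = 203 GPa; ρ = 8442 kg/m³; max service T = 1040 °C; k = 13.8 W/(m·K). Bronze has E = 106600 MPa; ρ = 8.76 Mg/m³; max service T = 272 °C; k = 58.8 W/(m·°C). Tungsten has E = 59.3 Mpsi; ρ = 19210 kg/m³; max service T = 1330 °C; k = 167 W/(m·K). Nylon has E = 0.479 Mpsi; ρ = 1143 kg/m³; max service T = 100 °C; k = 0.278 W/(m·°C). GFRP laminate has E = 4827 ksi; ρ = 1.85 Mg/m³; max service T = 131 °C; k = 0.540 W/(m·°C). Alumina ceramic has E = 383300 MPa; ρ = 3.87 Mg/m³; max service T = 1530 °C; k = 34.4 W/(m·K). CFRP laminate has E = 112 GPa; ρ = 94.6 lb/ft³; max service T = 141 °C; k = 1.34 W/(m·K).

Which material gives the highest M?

Screen on constraints: max service T ≥ 1180 °C; k ≥ 24.1 W/(m·K). Survivors: tungsten, alumina ceramic.
After converting to SI:
  tungsten: E = 408.9 GPa, ρ = 19210 kg/m³
  alumina ceramic: E = 383.3 GPa, ρ = 3870 kg/m³
  alumina ceramic: M = 99.0 MN·m/kg
  tungsten: M = 21.3 MN·m/kg
The maximum is for alumina ceramic.

alumina ceramic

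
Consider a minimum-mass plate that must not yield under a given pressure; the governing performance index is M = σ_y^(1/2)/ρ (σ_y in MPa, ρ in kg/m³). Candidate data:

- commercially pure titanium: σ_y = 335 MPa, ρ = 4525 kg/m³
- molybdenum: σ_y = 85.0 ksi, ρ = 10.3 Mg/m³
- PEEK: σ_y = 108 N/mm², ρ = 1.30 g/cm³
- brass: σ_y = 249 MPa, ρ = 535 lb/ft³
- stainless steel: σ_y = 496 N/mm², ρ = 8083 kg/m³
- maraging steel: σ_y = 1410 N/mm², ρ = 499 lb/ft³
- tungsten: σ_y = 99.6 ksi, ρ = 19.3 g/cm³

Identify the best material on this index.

Normalizing units and computing the index:
  commercially pure titanium: σ_y = 335.0 MPa, ρ = 4525 kg/m³
  molybdenum: σ_y = 586.1 MPa, ρ = 10300 kg/m³
  PEEK: σ_y = 108.0 MPa, ρ = 1300 kg/m³
  brass: σ_y = 249.0 MPa, ρ = 8570 kg/m³
  stainless steel: σ_y = 496.0 MPa, ρ = 8083 kg/m³
  maraging steel: σ_y = 1410 MPa, ρ = 7993 kg/m³
  tungsten: σ_y = 686.7 MPa, ρ = 19300 kg/m³
  PEEK: M = 7.99×10⁻³
  maraging steel: M = 4.70×10⁻³
  commercially pure titanium: M = 4.04×10⁻³
  stainless steel: M = 2.76×10⁻³
  molybdenum: M = 2.35×10⁻³
  brass: M = 1.84×10⁻³
  tungsten: M = 1.36×10⁻³
The maximum is for PEEK.

PEEK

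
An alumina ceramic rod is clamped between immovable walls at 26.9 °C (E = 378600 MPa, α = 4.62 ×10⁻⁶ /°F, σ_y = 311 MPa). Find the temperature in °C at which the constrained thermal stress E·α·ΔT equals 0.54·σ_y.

80.2 °C

E = 378600 MPa = 378.6 GPa.
α = 4.62×10⁻⁶/°F × 9/5 = 8.32×10⁻⁶/K.
E·α·ΔT = 167.9 MPa ⇒ ΔT = 167.9 / (378.6×10³ × 8.32×10⁻⁶) = 53.34 K.
T = 26.9 + 53.34 = 80.24 °C.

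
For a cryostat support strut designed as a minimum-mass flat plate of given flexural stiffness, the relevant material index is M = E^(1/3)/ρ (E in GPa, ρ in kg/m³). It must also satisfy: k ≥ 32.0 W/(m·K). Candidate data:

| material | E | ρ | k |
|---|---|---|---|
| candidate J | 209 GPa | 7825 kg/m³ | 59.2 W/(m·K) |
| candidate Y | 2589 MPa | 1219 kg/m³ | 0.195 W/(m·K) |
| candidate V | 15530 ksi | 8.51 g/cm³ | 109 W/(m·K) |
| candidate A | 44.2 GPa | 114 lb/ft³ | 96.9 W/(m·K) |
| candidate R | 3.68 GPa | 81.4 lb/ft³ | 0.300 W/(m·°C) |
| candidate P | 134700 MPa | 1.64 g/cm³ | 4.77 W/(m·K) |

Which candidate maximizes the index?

Screen on constraints: k ≥ 32.0 W/(m·K). Survivors: candidate J, candidate V, candidate A.
In SI units:
  candidate J: E = 209.0 GPa, ρ = 7825 kg/m³
  candidate V: E = 107.1 GPa, ρ = 8510 kg/m³
  candidate A: E = 44.20 GPa, ρ = 1826 kg/m³
  candidate A: M = 1.94×10⁻³
  candidate J: M = 0.758×10⁻³
  candidate V: M = 0.558×10⁻³
Candidate A has the largest M.

candidate A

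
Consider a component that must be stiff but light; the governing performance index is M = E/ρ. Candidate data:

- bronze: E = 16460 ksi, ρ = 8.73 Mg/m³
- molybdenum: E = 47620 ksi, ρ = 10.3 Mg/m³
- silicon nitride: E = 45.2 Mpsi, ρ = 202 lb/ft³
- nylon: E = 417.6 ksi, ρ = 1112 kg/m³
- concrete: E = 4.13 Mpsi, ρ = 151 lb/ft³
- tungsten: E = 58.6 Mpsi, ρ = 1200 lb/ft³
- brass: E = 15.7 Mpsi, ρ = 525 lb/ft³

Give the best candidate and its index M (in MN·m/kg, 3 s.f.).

silicon nitride, M = 96.3 MN·m/kg

After converting to SI:
  bronze: E = 113.5 GPa, ρ = 8730 kg/m³
  molybdenum: E = 328.3 GPa, ρ = 10300 kg/m³
  silicon nitride: E = 311.6 GPa, ρ = 3236 kg/m³
  nylon: E = 2.879 GPa, ρ = 1112 kg/m³
  concrete: E = 28.48 GPa, ρ = 2419 kg/m³
  tungsten: E = 404.0 GPa, ρ = 19220 kg/m³
  brass: E = 108.2 GPa, ρ = 8410 kg/m³
  silicon nitride: M = 96.3 MN·m/kg
  molybdenum: M = 31.9 MN·m/kg
  tungsten: M = 21.0 MN·m/kg
  bronze: M = 13.0 MN·m/kg
  brass: M = 12.9 MN·m/kg
  concrete: M = 11.8 MN·m/kg
  nylon: M = 2.59 MN·m/kg
The maximum is for silicon nitride.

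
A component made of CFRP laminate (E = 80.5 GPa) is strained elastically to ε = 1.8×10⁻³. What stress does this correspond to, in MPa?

σ = E·ε = 80500 MPa × 1.8×10⁻³ = 145 MPa.

145 MPa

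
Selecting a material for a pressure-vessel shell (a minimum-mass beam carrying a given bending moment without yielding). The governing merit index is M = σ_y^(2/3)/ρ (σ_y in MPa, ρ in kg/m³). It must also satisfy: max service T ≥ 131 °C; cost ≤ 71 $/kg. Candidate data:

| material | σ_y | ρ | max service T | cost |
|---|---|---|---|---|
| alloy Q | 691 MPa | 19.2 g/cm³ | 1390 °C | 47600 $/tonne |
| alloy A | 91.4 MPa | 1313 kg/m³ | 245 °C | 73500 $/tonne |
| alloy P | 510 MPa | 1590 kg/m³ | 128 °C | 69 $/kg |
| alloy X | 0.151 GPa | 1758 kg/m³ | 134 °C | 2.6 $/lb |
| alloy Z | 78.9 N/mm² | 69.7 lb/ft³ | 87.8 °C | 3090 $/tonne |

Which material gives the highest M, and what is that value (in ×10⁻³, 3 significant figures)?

alloy X, M = 16.1×10⁻³

Screen on constraints: max service T ≥ 131 °C; cost ≤ 71 $/kg. Survivors: alloy Q, alloy X.
Putting every candidate on a common basis:
  alloy Q: σ_y = 691.0 MPa, ρ = 19200 kg/m³
  alloy X: σ_y = 151.0 MPa, ρ = 1758 kg/m³
  alloy X: M = 16.1×10⁻³
  alloy Q: M = 4.07×10⁻³
Alloy X ranks first.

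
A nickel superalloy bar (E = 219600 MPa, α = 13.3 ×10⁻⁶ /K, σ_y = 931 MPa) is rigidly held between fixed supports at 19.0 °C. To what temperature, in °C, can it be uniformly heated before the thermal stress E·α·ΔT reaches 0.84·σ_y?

E = 219600 MPa = 219.6 GPa.
E·α·ΔT = 782.0 MPa ⇒ ΔT = 782.0 / (219.6×10³ × 13.3×10⁻⁶) = 267.8 K.
T = 19.0 + 267.8 = 286.8 °C.

287 °C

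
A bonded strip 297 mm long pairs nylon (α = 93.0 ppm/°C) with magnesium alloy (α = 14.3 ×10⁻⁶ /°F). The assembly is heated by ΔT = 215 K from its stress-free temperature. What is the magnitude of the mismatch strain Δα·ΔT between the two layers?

0.0145

magnesium alloy: α = 14.3×10⁻⁶/°F × 9/5 = 25.7×10⁻⁶/K.
Δα = |93.0 − 25.7|×10⁻⁶/K = 67.3×10⁻⁶/K.
Mismatch strain = Δα·ΔT = 67.3×10⁻⁶ × 215.0 = 0.0145.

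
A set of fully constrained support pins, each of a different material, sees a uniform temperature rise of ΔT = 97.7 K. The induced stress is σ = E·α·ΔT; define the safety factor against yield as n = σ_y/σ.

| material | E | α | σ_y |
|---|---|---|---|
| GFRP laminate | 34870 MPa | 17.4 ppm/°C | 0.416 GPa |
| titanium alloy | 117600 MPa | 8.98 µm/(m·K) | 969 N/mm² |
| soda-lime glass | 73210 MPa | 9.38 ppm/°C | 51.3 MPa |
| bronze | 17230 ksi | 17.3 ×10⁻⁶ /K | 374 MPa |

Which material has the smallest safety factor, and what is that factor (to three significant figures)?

In consistent units (E in GPa, α in ×10⁻⁶/K, σ_y in MPa):
  GFRP laminate: E = 34.87, α = 17.4, σ_y = 416.0 → σ = 59.3 MPa, n = 7.02
  titanium alloy: E = 117.6, α = 8.98, σ_y = 969.0 → σ = 103 MPa, n = 9.39
  soda-lime glass: E = 73.21, α = 9.38, σ_y = 51.30 → σ = 67.1 MPa, n = 0.765
  bronze: E = 118.8, α = 17.3, σ_y = 374.0 → σ = 201 MPa, n = 1.86
Soda-lime glass has the lowest safety factor, n = 0.765.

soda-lime glass, n = 0.765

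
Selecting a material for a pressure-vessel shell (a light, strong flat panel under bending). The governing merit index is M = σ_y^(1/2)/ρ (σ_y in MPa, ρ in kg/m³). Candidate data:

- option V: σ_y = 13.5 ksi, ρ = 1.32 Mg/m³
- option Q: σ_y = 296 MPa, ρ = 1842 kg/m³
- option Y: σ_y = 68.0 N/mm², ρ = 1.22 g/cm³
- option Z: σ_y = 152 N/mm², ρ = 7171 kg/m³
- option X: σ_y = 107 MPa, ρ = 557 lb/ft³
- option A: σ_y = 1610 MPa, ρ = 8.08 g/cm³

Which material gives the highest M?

Convert each candidate to consistent units, then evaluate M:
  option V: σ_y = 93.08 MPa, ρ = 1320 kg/m³
  option Q: σ_y = 296.0 MPa, ρ = 1842 kg/m³
  option Y: σ_y = 68.00 MPa, ρ = 1220 kg/m³
  option Z: σ_y = 152.0 MPa, ρ = 7171 kg/m³
  option X: σ_y = 107.0 MPa, ρ = 8922 kg/m³
  option A: σ_y = 1610 MPa, ρ = 8080 kg/m³
  option Q: M = 9.34×10⁻³
  option V: M = 7.31×10⁻³
  option Y: M = 6.76×10⁻³
  option A: M = 4.97×10⁻³
  option Z: M = 1.72×10⁻³
  option X: M = 1.16×10⁻³
The maximum is for option Q.

option Q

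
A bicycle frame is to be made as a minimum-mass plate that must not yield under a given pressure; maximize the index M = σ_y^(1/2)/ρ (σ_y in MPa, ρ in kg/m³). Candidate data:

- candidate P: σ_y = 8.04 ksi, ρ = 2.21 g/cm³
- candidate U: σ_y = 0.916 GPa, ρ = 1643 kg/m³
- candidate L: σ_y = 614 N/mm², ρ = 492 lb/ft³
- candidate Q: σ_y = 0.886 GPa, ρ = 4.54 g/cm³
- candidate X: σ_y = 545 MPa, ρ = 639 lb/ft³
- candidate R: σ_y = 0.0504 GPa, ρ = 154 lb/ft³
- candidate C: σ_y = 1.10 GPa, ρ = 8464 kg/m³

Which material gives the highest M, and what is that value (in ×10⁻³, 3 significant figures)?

After converting to SI:
  candidate P: σ_y = 55.43 MPa, ρ = 2210 kg/m³
  candidate U: σ_y = 916.0 MPa, ρ = 1643 kg/m³
  candidate L: σ_y = 614.0 MPa, ρ = 7881 kg/m³
  candidate Q: σ_y = 886.0 MPa, ρ = 4540 kg/m³
  candidate X: σ_y = 545.0 MPa, ρ = 10240 kg/m³
  candidate R: σ_y = 50.40 MPa, ρ = 2467 kg/m³
  candidate C: σ_y = 1100 MPa, ρ = 8464 kg/m³
  candidate U: M = 18.4×10⁻³
  candidate Q: M = 6.56×10⁻³
  candidate C: M = 3.92×10⁻³
  candidate P: M = 3.37×10⁻³
  candidate L: M = 3.14×10⁻³
  candidate R: M = 2.88×10⁻³
  candidate X: M = 2.28×10⁻³
Candidate U has the largest M.

candidate U, M = 18.4×10⁻³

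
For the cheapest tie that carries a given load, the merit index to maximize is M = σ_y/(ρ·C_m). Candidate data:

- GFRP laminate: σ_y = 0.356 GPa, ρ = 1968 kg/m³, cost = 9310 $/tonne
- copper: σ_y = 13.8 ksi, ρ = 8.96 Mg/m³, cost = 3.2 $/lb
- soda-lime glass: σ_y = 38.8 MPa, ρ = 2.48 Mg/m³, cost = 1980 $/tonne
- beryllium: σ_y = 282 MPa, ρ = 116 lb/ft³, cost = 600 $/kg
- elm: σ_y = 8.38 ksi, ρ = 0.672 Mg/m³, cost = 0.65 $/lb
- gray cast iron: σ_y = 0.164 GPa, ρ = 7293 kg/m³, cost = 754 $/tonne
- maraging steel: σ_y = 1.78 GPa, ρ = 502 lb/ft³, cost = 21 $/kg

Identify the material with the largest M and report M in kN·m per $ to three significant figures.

elm, M = 60.0 kN·m per $

After converting to SI:
  GFRP laminate: σ_y = 356.0 MPa, ρ = 1968 kg/m³, cost = 9.310 $/kg
  copper: σ_y = 95.15 MPa, ρ = 8960 kg/m³, cost = 7.055 $/kg
  soda-lime glass: σ_y = 38.80 MPa, ρ = 2480 kg/m³, cost = 1.980 $/kg
  beryllium: σ_y = 282.0 MPa, ρ = 1858 kg/m³, cost = 600.0 $/kg
  elm: σ_y = 57.78 MPa, ρ = 672.0 kg/m³, cost = 1.433 $/kg
  gray cast iron: σ_y = 164.0 MPa, ρ = 7293 kg/m³, cost = 0.7540 $/kg
  maraging steel: σ_y = 1780 MPa, ρ = 8041 kg/m³, cost = 21.00 $/kg
  elm: M = 60.0 kN·m per $
  gray cast iron: M = 29.8 kN·m per $
  GFRP laminate: M = 19.4 kN·m per $
  maraging steel: M = 10.5 kN·m per $
  soda-lime glass: M = 7.90 kN·m per $
  copper: M = 1.51 kN·m per $
  beryllium: M = 0.253 kN·m per $
Elm has the largest M.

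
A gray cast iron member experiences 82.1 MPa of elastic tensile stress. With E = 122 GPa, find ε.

ε = σ/E = 82.1 / 122000 = 6.73×10⁻⁴.

6.73×10⁻⁴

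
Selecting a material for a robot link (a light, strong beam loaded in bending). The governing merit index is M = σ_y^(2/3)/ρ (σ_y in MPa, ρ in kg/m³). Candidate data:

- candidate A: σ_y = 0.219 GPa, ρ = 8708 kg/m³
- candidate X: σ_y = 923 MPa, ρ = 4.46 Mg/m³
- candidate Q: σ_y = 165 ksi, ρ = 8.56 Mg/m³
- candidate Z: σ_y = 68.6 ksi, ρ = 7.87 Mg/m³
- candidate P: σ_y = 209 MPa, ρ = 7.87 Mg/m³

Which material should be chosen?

candidate X

Putting every candidate on a common basis:
  candidate A: σ_y = 219.0 MPa, ρ = 8708 kg/m³
  candidate X: σ_y = 923.0 MPa, ρ = 4460 kg/m³
  candidate Q: σ_y = 1138 MPa, ρ = 8560 kg/m³
  candidate Z: σ_y = 473.0 MPa, ρ = 7870 kg/m³
  candidate P: σ_y = 209.0 MPa, ρ = 7870 kg/m³
  candidate X: M = 21.3×10⁻³
  candidate Q: M = 12.7×10⁻³
  candidate Z: M = 7.71×10⁻³
  candidate P: M = 4.47×10⁻³
  candidate A: M = 4.17×10⁻³
The maximum is for candidate X.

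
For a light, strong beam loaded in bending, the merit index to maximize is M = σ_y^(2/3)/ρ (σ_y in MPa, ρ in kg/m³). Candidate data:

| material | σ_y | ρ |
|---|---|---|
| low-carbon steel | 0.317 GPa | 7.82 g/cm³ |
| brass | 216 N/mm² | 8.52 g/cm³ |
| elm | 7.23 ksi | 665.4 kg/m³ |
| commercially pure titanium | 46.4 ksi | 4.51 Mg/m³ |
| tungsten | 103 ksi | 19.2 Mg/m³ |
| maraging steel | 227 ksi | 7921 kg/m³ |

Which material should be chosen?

elm

After converting to SI:
  low-carbon steel: σ_y = 317.0 MPa, ρ = 7820 kg/m³
  brass: σ_y = 216.0 MPa, ρ = 8520 kg/m³
  elm: σ_y = 49.85 MPa, ρ = 665.4 kg/m³
  commercially pure titanium: σ_y = 319.9 MPa, ρ = 4510 kg/m³
  tungsten: σ_y = 710.2 MPa, ρ = 19200 kg/m³
  maraging steel: σ_y = 1565 MPa, ρ = 7921 kg/m³
  elm: M = 20.4×10⁻³
  maraging steel: M = 17.0×10⁻³
  commercially pure titanium: M = 10.4×10⁻³
  low-carbon steel: M = 5.95×10⁻³
  brass: M = 4.23×10⁻³
  tungsten: M = 4.15×10⁻³
Elm ranks first.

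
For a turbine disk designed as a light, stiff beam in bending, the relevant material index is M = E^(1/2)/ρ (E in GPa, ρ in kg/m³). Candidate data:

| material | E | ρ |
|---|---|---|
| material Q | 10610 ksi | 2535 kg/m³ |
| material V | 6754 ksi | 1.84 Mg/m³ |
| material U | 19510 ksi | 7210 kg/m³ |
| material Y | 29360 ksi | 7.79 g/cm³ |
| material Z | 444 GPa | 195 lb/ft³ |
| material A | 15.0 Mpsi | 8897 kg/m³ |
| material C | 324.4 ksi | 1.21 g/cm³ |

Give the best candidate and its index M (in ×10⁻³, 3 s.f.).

Putting every candidate on a common basis:
  material Q: E = 73.15 GPa, ρ = 2535 kg/m³
  material V: E = 46.57 GPa, ρ = 1840 kg/m³
  material U: E = 134.5 GPa, ρ = 7210 kg/m³
  material Y: E = 202.4 GPa, ρ = 7790 kg/m³
  material Z: E = 444.0 GPa, ρ = 3124 kg/m³
  material A: E = 103.4 GPa, ρ = 8897 kg/m³
  material C: E = 2.237 GPa, ρ = 1210 kg/m³
  material Z: M = 6.75×10⁻³
  material V: M = 3.71×10⁻³
  material Q: M = 3.37×10⁻³
  material Y: M = 1.83×10⁻³
  material U: M = 1.61×10⁻³
  material C: M = 1.24×10⁻³
  material A: M = 1.14×10⁻³
Material Z has the largest M.

material Z, M = 6.75×10⁻³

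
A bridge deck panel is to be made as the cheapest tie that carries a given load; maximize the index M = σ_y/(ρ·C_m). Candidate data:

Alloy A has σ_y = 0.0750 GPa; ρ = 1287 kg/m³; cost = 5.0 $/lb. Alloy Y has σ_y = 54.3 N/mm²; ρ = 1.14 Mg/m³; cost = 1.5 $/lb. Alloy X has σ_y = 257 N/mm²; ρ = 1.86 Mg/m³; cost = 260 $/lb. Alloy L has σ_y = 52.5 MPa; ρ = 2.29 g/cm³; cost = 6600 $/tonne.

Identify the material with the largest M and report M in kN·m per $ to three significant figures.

alloy Y, M = 14.4 kN·m per $

After converting to SI:
  alloy A: σ_y = 75.00 MPa, ρ = 1287 kg/m³, cost = 11.02 $/kg
  alloy Y: σ_y = 54.30 MPa, ρ = 1140 kg/m³, cost = 3.307 $/kg
  alloy X: σ_y = 257.0 MPa, ρ = 1860 kg/m³, cost = 573.2 $/kg
  alloy L: σ_y = 52.50 MPa, ρ = 2290 kg/m³, cost = 6.600 $/kg
  alloy Y: M = 14.4 kN·m per $
  alloy A: M = 5.29 kN·m per $
  alloy L: M = 3.47 kN·m per $
  alloy X: M = 0.241 kN·m per $
The maximum is for alloy Y.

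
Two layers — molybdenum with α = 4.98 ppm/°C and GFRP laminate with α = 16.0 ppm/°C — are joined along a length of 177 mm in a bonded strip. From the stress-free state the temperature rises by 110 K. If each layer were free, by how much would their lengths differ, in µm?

Δα = |4.98 − 16.0|×10⁻⁶/K = 11.0×10⁻⁶/K.
ΔL_mismatch = Δα·L·ΔT = 11.0×10⁻⁶ × 177.0 mm × 110.0 K = 215 µm.

215 µm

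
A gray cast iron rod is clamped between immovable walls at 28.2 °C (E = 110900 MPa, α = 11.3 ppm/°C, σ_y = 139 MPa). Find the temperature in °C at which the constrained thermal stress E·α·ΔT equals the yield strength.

139 °C

E = 110900 MPa = 110.9 GPa.
E·α·ΔT = 139.0 MPa ⇒ ΔT = 139.0 / (110.9×10³ × 11.3×10⁻⁶) = 110.9 K.
T = 28.2 + 110.9 = 139.1 °C.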